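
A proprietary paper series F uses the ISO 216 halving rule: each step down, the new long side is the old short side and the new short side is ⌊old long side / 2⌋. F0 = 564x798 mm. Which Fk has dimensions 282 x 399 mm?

F2

F0: 564 × 798 mm
F1: 399 × 564 mm
F2: 282 × 399 mm
F3: 199 × 282 mm
→ matches F2.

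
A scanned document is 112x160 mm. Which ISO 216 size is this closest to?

C6 (114 × 162 mm)

Aspect ratio 160/112 ≈ 1.429 — close to the ISO √2 ≈ 1.414.
In the C-series (envelope sizes, between A and B): C6 = 114 × 162 mm.
Off by 4 mm total — nearest standard size.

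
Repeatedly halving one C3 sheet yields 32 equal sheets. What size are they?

32 = 2^5, so 5 halving steps.
C3 → C4 → … → C8 after 5 steps.

C8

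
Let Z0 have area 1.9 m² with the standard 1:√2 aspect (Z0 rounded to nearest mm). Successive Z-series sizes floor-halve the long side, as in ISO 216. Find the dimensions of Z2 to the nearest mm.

Let Z0's short side be w mm. w · w√2 = 1.9 m² = 1,900,000 mm², so w ≈ 1159.1 mm and w√2 ≈ 1639.2 mm → Z0 = 1159 × 1639 mm.
Z1: ⌊1639/2⌋ × 1159 = 819 × 1159 mm
Z2: ⌊1159/2⌋ × 819 = 579 × 819 mm

579 × 819 mm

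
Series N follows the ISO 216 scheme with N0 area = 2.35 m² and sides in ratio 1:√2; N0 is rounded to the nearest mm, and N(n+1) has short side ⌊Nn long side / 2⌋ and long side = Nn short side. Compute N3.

455 × 644 mm

Let N0's short side be w mm. w · w√2 = 2.35 m² = 2,350,000 mm², so w ≈ 1289.1 mm and w√2 ≈ 1823.0 mm → N0 = 1289 × 1823 mm.
N1: ⌊1823/2⌋ × 1289 = 911 × 1289 mm
N2: ⌊1289/2⌋ × 911 = 644 × 911 mm
N3: ⌊911/2⌋ × 644 = 455 × 644 mm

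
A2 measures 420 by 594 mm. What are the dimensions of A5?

A3: ⌊594/2⌋ × 420 = 297 × 420 mm
A4: ⌊420/2⌋ × 297 = 210 × 297 mm
A5: ⌊297/2⌋ × 210 = 148 × 210 mm

148 × 210 mm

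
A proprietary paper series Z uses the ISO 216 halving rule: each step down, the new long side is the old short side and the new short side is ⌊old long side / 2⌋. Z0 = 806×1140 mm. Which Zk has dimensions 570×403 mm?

Z2

Z0: 806 × 1140 mm
Z1: 570 × 806 mm
Z2: 403 × 570 mm
Z3: 285 × 403 mm
→ matches Z2.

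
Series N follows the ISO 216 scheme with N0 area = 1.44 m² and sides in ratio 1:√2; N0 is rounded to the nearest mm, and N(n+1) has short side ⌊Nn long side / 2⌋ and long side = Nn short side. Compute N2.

Let N0's short side be w mm. w · w√2 = 1.44 m² = 1,440,000 mm², so w ≈ 1009.1 mm and w√2 ≈ 1427.0 mm → N0 = 1009 × 1427 mm.
N1: ⌊1427/2⌋ × 1009 = 713 × 1009 mm
N2: ⌊1009/2⌋ × 713 = 504 × 713 mm

504 × 713 mm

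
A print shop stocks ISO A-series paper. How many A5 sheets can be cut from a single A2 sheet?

8

A2 = 420 × 594 mm; A5 = 148 × 210 mm.
Each halving step doubles the count; 3 steps from A2 to A5.
2^3 = 8.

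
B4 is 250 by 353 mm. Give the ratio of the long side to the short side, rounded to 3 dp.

1.412

353 / 250 = 1.412
ISO 216 targets √2 ≈ 1.414; the -0.002 deviation is from mm rounding.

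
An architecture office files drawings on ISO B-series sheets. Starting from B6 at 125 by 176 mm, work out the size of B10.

B7: ⌊176/2⌋ × 125 = 88 × 125 mm
B8: ⌊125/2⌋ × 88 = 62 × 88 mm
B9: ⌊88/2⌋ × 62 = 44 × 62 mm
B10: ⌊62/2⌋ × 44 = 31 × 44 mm

31 × 44 mm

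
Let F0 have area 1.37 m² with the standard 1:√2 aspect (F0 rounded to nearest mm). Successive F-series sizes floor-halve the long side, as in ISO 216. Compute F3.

Let F0's short side be w mm. w · w√2 = 1.37 m² = 1,370,000 mm², so w ≈ 984.2 mm and w√2 ≈ 1391.9 mm → F0 = 984 × 1392 mm.
F1: ⌊1392/2⌋ × 984 = 696 × 984 mm
F2: ⌊984/2⌋ × 696 = 492 × 696 mm
F3: ⌊696/2⌋ × 492 = 348 × 492 mm

348 × 492 mm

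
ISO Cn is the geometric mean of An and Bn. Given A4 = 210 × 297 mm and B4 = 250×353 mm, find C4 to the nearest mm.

229 × 324 mm

Short side: √(210 · 250) = √52500 ≈ 229.1 → 229 mm
Long side: √(297 · 353) = √104841 ≈ 323.8 → 324 mm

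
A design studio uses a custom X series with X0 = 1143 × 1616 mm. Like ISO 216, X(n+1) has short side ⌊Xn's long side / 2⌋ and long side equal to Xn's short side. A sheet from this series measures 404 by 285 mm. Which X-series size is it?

X0: 1143 × 1616 mm
X1: 808 × 1143 mm
X2: 571 × 808 mm
X3: 404 × 571 mm
X4: 285 × 404 mm
X5: 202 × 285 mm
→ matches X4.

X4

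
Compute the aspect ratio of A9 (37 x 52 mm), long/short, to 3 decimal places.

1.405

52 / 37 = 1.405
ISO 216 targets √2 ≈ 1.414; the -0.009 deviation is from mm rounding.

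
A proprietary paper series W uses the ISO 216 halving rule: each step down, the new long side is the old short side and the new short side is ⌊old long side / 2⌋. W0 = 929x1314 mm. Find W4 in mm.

232 × 328 mm

W1: ⌊1314/2⌋ × 929 = 657 × 929 mm
W2: ⌊929/2⌋ × 657 = 464 × 657 mm
W3: ⌊657/2⌋ × 464 = 328 × 464 mm
W4: ⌊464/2⌋ × 328 = 232 × 328 mm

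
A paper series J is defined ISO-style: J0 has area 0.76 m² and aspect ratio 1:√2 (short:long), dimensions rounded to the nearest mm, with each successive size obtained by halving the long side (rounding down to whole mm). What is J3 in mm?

259 × 366 mm

Let J0's short side be w mm. w · w√2 = 0.76 m² = 760,000 mm², so w ≈ 733.1 mm and w√2 ≈ 1036.7 mm → J0 = 733 × 1037 mm.
J1: ⌊1037/2⌋ × 733 = 518 × 733 mm
J2: ⌊733/2⌋ × 518 = 366 × 518 mm
J3: ⌊518/2⌋ × 366 = 259 × 366 mm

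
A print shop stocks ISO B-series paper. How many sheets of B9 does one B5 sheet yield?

Each ISO step halves the sheet: 1 × B5 → 2 × B6 → 4 × B7 → 8 × B8 → …
From B5 to B9 is 4 halving steps: 2^4 = 16.

16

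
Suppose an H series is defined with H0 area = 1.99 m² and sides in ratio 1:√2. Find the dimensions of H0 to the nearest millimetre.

1186 × 1678 mm

Let the short side be w mm. Then w · w√2 = 1.99 m² = 1,990,000 mm².
w² = 1,990,000/√2, so w ≈ 1186.2 mm; long side = w√2 ≈ 1677.6 mm.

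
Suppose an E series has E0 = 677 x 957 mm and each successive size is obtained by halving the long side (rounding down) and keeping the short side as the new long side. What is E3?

239 × 338 mm

E1 = 478 × 677 mm (from E0 by 1 halving).
E2: ⌊677/2⌋ × 478 = 338 × 478 mm
E3: ⌊478/2⌋ × 338 = 239 × 338 mm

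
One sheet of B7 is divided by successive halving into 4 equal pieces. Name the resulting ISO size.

4 = 2^2, so 2 halving steps.
B7 → B8 → … → B9 after 2 steps.

B9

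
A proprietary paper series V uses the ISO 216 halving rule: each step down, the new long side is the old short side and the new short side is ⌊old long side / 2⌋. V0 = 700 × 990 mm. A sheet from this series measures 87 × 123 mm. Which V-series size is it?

V0: 700 × 990 mm
V1: 495 × 700 mm
V2: 350 × 495 mm
V3: 247 × 350 mm
V4: 175 × 247 mm
V5: 123 × 175 mm
V6: 87 × 123 mm
V7: 61 × 87 mm
→ matches V6.

V6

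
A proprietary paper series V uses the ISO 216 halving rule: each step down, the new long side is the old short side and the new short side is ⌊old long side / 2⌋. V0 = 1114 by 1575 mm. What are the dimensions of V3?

V1: ⌊1575/2⌋ × 1114 = 787 × 1114 mm
V2: ⌊1114/2⌋ × 787 = 557 × 787 mm
V3: ⌊787/2⌋ × 557 = 393 × 557 mm

393 × 557 mm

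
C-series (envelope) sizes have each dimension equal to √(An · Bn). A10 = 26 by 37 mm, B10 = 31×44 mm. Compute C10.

Short side: √(26 · 31) = √806 ≈ 28.4 → 28 mm
Long side: √(37 · 44) = √1628 ≈ 40.3 → 40 mm

28 × 40 mm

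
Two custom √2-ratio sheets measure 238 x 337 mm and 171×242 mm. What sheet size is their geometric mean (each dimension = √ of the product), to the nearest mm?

Short side: √(238 · 171) = √40698 ≈ 201.7 → 202 mm
Long side: √(337 · 242) = √81554 ≈ 285.6 → 286 mm

202 × 286 mm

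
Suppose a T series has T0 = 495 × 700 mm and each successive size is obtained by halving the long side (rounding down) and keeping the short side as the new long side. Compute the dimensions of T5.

87 × 123 mm

T1 = 350 × 495 mm (from T0 by 1 halving).
T2: ⌊495/2⌋ × 350 = 247 × 350 mm
T3: ⌊350/2⌋ × 247 = 175 × 247 mm
T4: ⌊247/2⌋ × 175 = 123 × 175 mm
T5: ⌊175/2⌋ × 123 = 87 × 123 mm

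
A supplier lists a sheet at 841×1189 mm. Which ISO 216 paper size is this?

Aspect ratio 1189/841 ≈ 1.414 — close to the ISO √2 ≈ 1.414.
In the A-series (A0 area = 1 m²): A0 = 841 × 1189 mm.

A0 (841 × 1189 mm)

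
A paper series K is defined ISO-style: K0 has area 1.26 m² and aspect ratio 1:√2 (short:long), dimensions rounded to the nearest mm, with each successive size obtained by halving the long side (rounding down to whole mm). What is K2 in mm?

Let K0's short side be w mm. w · w√2 = 1.26 m² = 1,260,000 mm², so w ≈ 943.9 mm and w√2 ≈ 1334.9 mm → K0 = 944 × 1335 mm.
K1: ⌊1335/2⌋ × 944 = 667 × 944 mm
K2: ⌊944/2⌋ × 667 = 472 × 667 mm

472 × 667 mm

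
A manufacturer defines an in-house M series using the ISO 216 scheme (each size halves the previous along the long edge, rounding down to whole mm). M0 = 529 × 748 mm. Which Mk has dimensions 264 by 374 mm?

M2

M0: 529 × 748 mm
M1: 374 × 529 mm
M2: 264 × 374 mm
M3: 187 × 264 mm
→ matches M2.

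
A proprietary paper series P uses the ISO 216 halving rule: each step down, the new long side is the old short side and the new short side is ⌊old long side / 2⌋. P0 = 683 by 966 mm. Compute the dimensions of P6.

P1 = 483 × 683 mm (from P0 by 1 halving).
P2: ⌊683/2⌋ × 483 = 341 × 483 mm
P3: ⌊483/2⌋ × 341 = 241 × 341 mm
P4: ⌊341/2⌋ × 241 = 170 × 241 mm
P5: ⌊241/2⌋ × 170 = 120 × 170 mm
P6: ⌊170/2⌋ × 120 = 85 × 120 mm

85 × 120 mm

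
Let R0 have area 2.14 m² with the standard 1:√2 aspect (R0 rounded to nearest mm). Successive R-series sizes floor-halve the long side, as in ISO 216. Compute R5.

Let R0's short side be w mm. w · w√2 = 2.14 m² = 2,140,000 mm², so w ≈ 1230.1 mm and w√2 ≈ 1739.7 mm → R0 = 1230 × 1740 mm.
R1: ⌊1740/2⌋ × 1230 = 870 × 1230 mm
R2: ⌊1230/2⌋ × 870 = 615 × 870 mm
R3: ⌊870/2⌋ × 615 = 435 × 615 mm
R4: ⌊615/2⌋ × 435 = 307 × 435 mm
R5: ⌊435/2⌋ × 307 = 217 × 307 mm

217 × 307 mm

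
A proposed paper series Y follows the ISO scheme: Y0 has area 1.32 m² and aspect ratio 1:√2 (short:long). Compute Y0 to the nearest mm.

Let the short side be w mm. Then w · w√2 = 1.32 m² = 1,320,000 mm².
w² = 1,320,000/√2, so w ≈ 966.1 mm; long side = w√2 ≈ 1366.3 mm.

966 × 1366 mm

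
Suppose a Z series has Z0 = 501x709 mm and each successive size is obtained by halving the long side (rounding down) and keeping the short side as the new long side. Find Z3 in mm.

Z1: ⌊709/2⌋ × 501 = 354 × 501 mm
Z2: ⌊501/2⌋ × 354 = 250 × 354 mm
Z3: ⌊354/2⌋ × 250 = 177 × 250 mm

177 × 250 mm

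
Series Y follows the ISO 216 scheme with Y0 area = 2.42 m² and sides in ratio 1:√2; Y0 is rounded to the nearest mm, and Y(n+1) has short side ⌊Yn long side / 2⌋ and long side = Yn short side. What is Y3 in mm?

462 × 654 mm

Let Y0's short side be w mm. w · w√2 = 2.42 m² = 2,420,000 mm², so w ≈ 1308.1 mm and w√2 ≈ 1850.0 mm → Y0 = 1308 × 1850 mm.
Y1: ⌊1850/2⌋ × 1308 = 925 × 1308 mm
Y2: ⌊1308/2⌋ × 925 = 654 × 925 mm
Y3: ⌊925/2⌋ × 654 = 462 × 654 mm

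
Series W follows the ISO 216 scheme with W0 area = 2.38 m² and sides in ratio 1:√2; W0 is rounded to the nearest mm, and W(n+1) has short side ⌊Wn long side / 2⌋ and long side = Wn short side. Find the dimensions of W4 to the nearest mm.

324 × 458 mm

Let W0's short side be w mm. w · w√2 = 2.38 m² = 2,380,000 mm², so w ≈ 1297.3 mm and w√2 ≈ 1834.6 mm → W0 = 1297 × 1835 mm.
W1: ⌊1835/2⌋ × 1297 = 917 × 1297 mm
W2: ⌊1297/2⌋ × 917 = 648 × 917 mm
W3: ⌊917/2⌋ × 648 = 458 × 648 mm
W4: ⌊648/2⌋ × 458 = 324 × 458 mm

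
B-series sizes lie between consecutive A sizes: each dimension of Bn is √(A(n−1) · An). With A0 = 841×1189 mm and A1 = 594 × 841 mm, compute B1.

707 × 1000 mm

Short side: √(841 · 594) = √499554 ≈ 706.8 → 707 mm
Long side: √(1189 · 841) = √999949 ≈ 1000.0 → 1000 mm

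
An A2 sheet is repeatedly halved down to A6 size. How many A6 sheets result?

16

A2 = 420 × 594 mm; A6 = 105 × 148 mm.
Each halving step doubles the count; 4 steps from A2 to A6.
2^4 = 16.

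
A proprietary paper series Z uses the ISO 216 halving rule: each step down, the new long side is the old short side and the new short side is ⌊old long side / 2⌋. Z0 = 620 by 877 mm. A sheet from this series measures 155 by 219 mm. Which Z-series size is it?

Z0: 620 × 877 mm
Z1: 438 × 620 mm
Z2: 310 × 438 mm
Z3: 219 × 310 mm
Z4: 155 × 219 mm
Z5: 109 × 155 mm
→ matches Z4.

Z4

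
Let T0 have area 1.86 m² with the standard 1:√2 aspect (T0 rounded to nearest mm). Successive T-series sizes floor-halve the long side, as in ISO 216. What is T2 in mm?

573 × 811 mm

Let T0's short side be w mm. w · w√2 = 1.86 m² = 1,860,000 mm², so w ≈ 1146.8 mm and w√2 ≈ 1621.9 mm → T0 = 1147 × 1622 mm.
T1: ⌊1622/2⌋ × 1147 = 811 × 1147 mm
T2: ⌊1147/2⌋ × 811 = 573 × 811 mm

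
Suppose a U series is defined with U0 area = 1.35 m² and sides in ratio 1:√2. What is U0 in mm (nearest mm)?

977 × 1382 mm

Let the short side be w mm. Then w · w√2 = 1.35 m² = 1,350,000 mm².
w² = 1,350,000/√2, so w ≈ 977.0 mm; long side = w√2 ≈ 1381.7 mm.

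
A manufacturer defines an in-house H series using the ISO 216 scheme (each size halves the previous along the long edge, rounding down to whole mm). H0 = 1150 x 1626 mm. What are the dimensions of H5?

H1: ⌊1626/2⌋ × 1150 = 813 × 1150 mm
H2: ⌊1150/2⌋ × 813 = 575 × 813 mm
H3: ⌊813/2⌋ × 575 = 406 × 575 mm
H4: ⌊575/2⌋ × 406 = 287 × 406 mm
H5: ⌊406/2⌋ × 287 = 203 × 287 mm

203 × 287 mm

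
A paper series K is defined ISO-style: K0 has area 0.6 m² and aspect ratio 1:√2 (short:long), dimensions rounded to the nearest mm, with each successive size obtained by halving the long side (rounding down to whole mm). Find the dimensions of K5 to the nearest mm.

115 × 162 mm

Let K0's short side be w mm. w · w√2 = 0.6 m² = 600,000 mm², so w ≈ 651.4 mm and w√2 ≈ 921.2 mm → K0 = 651 × 921 mm.
K1: ⌊921/2⌋ × 651 = 460 × 651 mm
K2: ⌊651/2⌋ × 460 = 325 × 460 mm
K3: ⌊460/2⌋ × 325 = 230 × 325 mm
K4: ⌊325/2⌋ × 230 = 162 × 230 mm
K5: ⌊230/2⌋ × 162 = 115 × 162 mm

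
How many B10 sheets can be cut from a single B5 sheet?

32

Each ISO step halves the sheet: 1 × B5 → 2 × B6 → 4 × B7 → 8 × B8 → …
From B5 to B10 is 5 halving steps: 2^5 = 32.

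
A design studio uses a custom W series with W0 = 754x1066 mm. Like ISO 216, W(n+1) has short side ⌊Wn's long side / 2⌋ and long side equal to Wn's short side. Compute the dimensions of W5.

W1: ⌊1066/2⌋ × 754 = 533 × 754 mm
W2: ⌊754/2⌋ × 533 = 377 × 533 mm
W3: ⌊533/2⌋ × 377 = 266 × 377 mm
W4: ⌊377/2⌋ × 266 = 188 × 266 mm
W5: ⌊266/2⌋ × 188 = 133 × 188 mm

133 × 188 mm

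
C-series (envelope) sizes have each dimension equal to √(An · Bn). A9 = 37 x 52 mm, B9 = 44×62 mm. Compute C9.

40 × 57 mm

Short side: √(37 · 44) = √1628 ≈ 40.3 → 40 mm
Long side: √(52 · 62) = √3224 ≈ 56.8 → 57 mm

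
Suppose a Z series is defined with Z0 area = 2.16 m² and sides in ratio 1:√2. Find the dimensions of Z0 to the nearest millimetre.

1236 × 1748 mm

Let the short side be w mm. Then w · w√2 = 2.16 m² = 2,160,000 mm².
w² = 2,160,000/√2, so w ≈ 1235.9 mm; long side = w√2 ≈ 1747.8 mm.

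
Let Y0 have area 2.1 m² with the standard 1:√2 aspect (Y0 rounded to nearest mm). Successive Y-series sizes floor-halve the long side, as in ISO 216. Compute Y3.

Let Y0's short side be w mm. w · w√2 = 2.1 m² = 2,100,000 mm², so w ≈ 1218.6 mm and w√2 ≈ 1723.3 mm → Y0 = 1219 × 1723 mm.
Y1: ⌊1723/2⌋ × 1219 = 861 × 1219 mm
Y2: ⌊1219/2⌋ × 861 = 609 × 861 mm
Y3: ⌊861/2⌋ × 609 = 430 × 609 mm

430 × 609 mm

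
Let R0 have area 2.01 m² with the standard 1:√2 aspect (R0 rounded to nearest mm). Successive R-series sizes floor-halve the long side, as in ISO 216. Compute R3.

421 × 596 mm

Let R0's short side be w mm. w · w√2 = 2.01 m² = 2,010,000 mm², so w ≈ 1192.2 mm and w√2 ≈ 1686.0 mm → R0 = 1192 × 1686 mm.
R1: ⌊1686/2⌋ × 1192 = 843 × 1192 mm
R2: ⌊1192/2⌋ × 843 = 596 × 843 mm
R3: ⌊843/2⌋ × 596 = 421 × 596 mm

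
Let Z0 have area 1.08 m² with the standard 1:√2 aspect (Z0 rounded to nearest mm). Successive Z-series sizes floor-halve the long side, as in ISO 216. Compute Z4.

218 × 309 mm

Let Z0's short side be w mm. w · w√2 = 1.08 m² = 1,080,000 mm², so w ≈ 873.9 mm and w√2 ≈ 1235.9 mm → Z0 = 874 × 1236 mm.
Z1: ⌊1236/2⌋ × 874 = 618 × 874 mm
Z2: ⌊874/2⌋ × 618 = 437 × 618 mm
Z3: ⌊618/2⌋ × 437 = 309 × 437 mm
Z4: ⌊437/2⌋ × 309 = 218 × 309 mm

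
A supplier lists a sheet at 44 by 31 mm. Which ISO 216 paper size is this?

B10 (31 × 44 mm)

Aspect ratio 44/31 ≈ 1.419 — close to the ISO √2 ≈ 1.414.
In the B-series (B0 = 1000 × 1414 mm): B10 = 31 × 44 mm.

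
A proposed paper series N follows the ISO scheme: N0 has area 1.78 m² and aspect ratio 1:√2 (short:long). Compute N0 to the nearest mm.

Let the short side be w mm. Then w · w√2 = 1.78 m² = 1,780,000 mm².
w² = 1,780,000/√2, so w ≈ 1121.9 mm; long side = w√2 ≈ 1586.6 mm.

1122 × 1587 mm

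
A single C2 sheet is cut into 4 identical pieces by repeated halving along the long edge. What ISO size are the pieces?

C4

4 = 2^2, so 2 halving steps.
C2 → C3 → … → C4 after 2 steps.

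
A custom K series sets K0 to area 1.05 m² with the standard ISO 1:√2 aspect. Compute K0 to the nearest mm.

862 × 1219 mm

Let the short side be w mm. Then w · w√2 = 1.05 m² = 1,050,000 mm².
w² = 1,050,000/√2, so w ≈ 861.7 mm; long side = w√2 ≈ 1218.6 mm.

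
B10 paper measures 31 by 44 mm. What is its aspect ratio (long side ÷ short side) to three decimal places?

1.419

44 / 31 = 1.419
ISO 216 targets √2 ≈ 1.414; the +0.005 deviation is from mm rounding.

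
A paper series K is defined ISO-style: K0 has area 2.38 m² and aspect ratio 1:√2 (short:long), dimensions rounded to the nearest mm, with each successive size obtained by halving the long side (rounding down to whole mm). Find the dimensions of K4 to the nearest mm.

324 × 458 mm

Let K0's short side be w mm. w · w√2 = 2.38 m² = 2,380,000 mm², so w ≈ 1297.3 mm and w√2 ≈ 1834.6 mm → K0 = 1297 × 1835 mm.
K1: ⌊1835/2⌋ × 1297 = 917 × 1297 mm
K2: ⌊1297/2⌋ × 917 = 648 × 917 mm
K3: ⌊917/2⌋ × 648 = 458 × 648 mm
K4: ⌊648/2⌋ × 458 = 324 × 458 mm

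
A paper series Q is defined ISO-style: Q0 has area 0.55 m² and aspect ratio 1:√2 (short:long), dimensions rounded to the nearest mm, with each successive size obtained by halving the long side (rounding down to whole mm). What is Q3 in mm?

220 × 312 mm

Let Q0's short side be w mm. w · w√2 = 0.55 m² = 550,000 mm², so w ≈ 623.6 mm and w√2 ≈ 881.9 mm → Q0 = 624 × 882 mm.
Q1: ⌊882/2⌋ × 624 = 441 × 624 mm
Q2: ⌊624/2⌋ × 441 = 312 × 441 mm
Q3: ⌊441/2⌋ × 312 = 220 × 312 mm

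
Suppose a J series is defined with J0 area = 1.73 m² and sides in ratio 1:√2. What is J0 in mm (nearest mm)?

1106 × 1564 mm

Let the short side be w mm. Then w · w√2 = 1.73 m² = 1,730,000 mm².
w² = 1,730,000/√2, so w ≈ 1106.0 mm; long side = w√2 ≈ 1564.2 mm.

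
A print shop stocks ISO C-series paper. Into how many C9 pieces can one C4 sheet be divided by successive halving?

Each ISO step halves the sheet: 1 × C4 → 2 × C5 → 4 × C6 → 8 × C7 → …
From C4 to C9 is 5 halving steps: 2^5 = 32.

32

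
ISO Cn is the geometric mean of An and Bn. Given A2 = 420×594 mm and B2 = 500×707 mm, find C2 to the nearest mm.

Short side: √(420 · 500) = √210000 ≈ 458.3 → 458 mm
Long side: √(594 · 707) = √419958 ≈ 648.0 → 648 mm

458 × 648 mm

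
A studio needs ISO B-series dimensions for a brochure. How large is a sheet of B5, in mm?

B0 = 1000 × 1414 mm (B0 has a 1000 mm short side, aspect 1:√2).
B1: ⌊1414/2⌋ × 1000 = 707 × 1000 mm
B2: ⌊1000/2⌋ × 707 = 500 × 707 mm
B3: ⌊707/2⌋ × 500 = 353 × 500 mm
B4: ⌊500/2⌋ × 353 = 250 × 353 mm
B5: ⌊353/2⌋ × 250 = 176 × 250 mm

176 × 250 mm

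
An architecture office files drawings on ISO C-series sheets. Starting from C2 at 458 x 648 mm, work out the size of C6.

114 × 162 mm

C3: ⌊648/2⌋ × 458 = 324 × 458 mm
C4: ⌊458/2⌋ × 324 = 229 × 324 mm
C5: ⌊324/2⌋ × 229 = 162 × 229 mm
C6: ⌊229/2⌋ × 162 = 114 × 162 mm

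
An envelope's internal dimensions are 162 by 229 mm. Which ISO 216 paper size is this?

C5 (162 × 229 mm)

Aspect ratio 229/162 ≈ 1.414 — close to the ISO √2 ≈ 1.414.
In the C-series (envelope sizes, between A and B): C5 = 162 × 229 mm.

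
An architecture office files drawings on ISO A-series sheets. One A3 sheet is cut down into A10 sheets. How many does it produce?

128

A3 = 297 × 420 mm; A10 = 26 × 37 mm.
Each halving step doubles the count; 7 steps from A3 to A10.
2^7 = 128.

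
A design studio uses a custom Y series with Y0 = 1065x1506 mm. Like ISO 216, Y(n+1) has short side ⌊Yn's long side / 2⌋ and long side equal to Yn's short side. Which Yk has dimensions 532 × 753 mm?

Y2

Y0: 1065 × 1506 mm
Y1: 753 × 1065 mm
Y2: 532 × 753 mm
Y3: 376 × 532 mm
→ matches Y2.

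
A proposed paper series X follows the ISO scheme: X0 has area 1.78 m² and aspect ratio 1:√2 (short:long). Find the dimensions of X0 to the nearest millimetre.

1122 × 1587 mm

Let the short side be w mm. Then w · w√2 = 1.78 m² = 1,780,000 mm².
w² = 1,780,000/√2, so w ≈ 1121.9 mm; long side = w√2 ≈ 1586.6 mm.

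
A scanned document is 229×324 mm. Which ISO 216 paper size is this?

C4 (229 × 324 mm)

Aspect ratio 324/229 ≈ 1.415 — close to the ISO √2 ≈ 1.414.
In the C-series (envelope sizes, between A and B): C4 = 229 × 324 mm.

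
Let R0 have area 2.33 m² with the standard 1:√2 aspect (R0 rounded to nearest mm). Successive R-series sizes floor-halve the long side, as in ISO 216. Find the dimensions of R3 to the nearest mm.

Let R0's short side be w mm. w · w√2 = 2.33 m² = 2,330,000 mm², so w ≈ 1283.6 mm and w√2 ≈ 1815.2 mm → R0 = 1284 × 1815 mm.
R1: ⌊1815/2⌋ × 1284 = 907 × 1284 mm
R2: ⌊1284/2⌋ × 907 = 642 × 907 mm
R3: ⌊907/2⌋ × 642 = 453 × 642 mm

453 × 642 mm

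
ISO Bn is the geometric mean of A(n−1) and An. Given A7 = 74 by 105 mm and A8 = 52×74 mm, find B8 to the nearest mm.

Short side: √(74 · 52) = √3848 ≈ 62.0 → 62 mm
Long side: √(105 · 74) = √7770 ≈ 88.1 → 88 mm

62 × 88 mm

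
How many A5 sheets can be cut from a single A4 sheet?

2

A4 = 210 × 297 mm; A5 = 148 × 210 mm.
Each halving step doubles the count; 1 step from A4 to A5.
2^1 = 2.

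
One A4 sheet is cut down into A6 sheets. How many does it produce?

Each ISO step halves the sheet: 1 × A4 → 2 × A5 → 4 × A6
From A4 to A6 is 2 halving steps: 2^2 = 4.

4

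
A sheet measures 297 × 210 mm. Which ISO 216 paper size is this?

Aspect ratio 297/210 ≈ 1.414 — close to the ISO √2 ≈ 1.414.
In the A-series (A0 area = 1 m²): A4 = 210 × 297 mm.

A4 (210 × 297 mm)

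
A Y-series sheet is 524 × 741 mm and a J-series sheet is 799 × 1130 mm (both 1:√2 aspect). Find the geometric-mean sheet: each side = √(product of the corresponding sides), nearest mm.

Short side: √(524 · 799) = √418676 ≈ 647.1 → 647 mm
Long side: √(741 · 1130) = √837330 ≈ 915.1 → 915 mm

647 × 915 mm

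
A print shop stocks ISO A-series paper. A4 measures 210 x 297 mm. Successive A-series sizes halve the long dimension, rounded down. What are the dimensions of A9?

A5: ⌊297/2⌋ × 210 = 148 × 210 mm
A6: ⌊210/2⌋ × 148 = 105 × 148 mm
A7: ⌊148/2⌋ × 105 = 74 × 105 mm
A8: ⌊105/2⌋ × 74 = 52 × 74 mm
A9: ⌊74/2⌋ × 52 = 37 × 52 mm

37 × 52 mm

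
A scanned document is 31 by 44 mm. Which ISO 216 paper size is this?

Aspect ratio 44/31 ≈ 1.419 — close to the ISO √2 ≈ 1.414.
In the B-series (B0 = 1000 × 1414 mm): B10 = 31 × 44 mm.

B10 (31 × 44 mm)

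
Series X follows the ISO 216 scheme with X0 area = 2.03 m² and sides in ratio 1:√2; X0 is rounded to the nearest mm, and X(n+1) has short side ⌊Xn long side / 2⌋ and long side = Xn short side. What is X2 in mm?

599 × 847 mm

Let X0's short side be w mm. w · w√2 = 2.03 m² = 2,030,000 mm², so w ≈ 1198.1 mm and w√2 ≈ 1694.4 mm → X0 = 1198 × 1694 mm.
X1: ⌊1694/2⌋ × 1198 = 847 × 1198 mm
X2: ⌊1198/2⌋ × 847 = 599 × 847 mm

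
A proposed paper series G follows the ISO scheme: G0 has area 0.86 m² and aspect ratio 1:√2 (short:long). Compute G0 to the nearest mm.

780 × 1103 mm

Let the short side be w mm. Then w · w√2 = 0.86 m² = 860,000 mm².
w² = 860,000/√2, so w ≈ 779.8 mm; long side = w√2 ≈ 1102.8 mm.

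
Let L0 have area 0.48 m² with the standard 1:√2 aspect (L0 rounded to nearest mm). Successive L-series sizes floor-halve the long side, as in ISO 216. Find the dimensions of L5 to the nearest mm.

Let L0's short side be w mm. w · w√2 = 0.48 m² = 480,000 mm², so w ≈ 582.6 mm and w√2 ≈ 823.9 mm → L0 = 583 × 824 mm.
L1: ⌊824/2⌋ × 583 = 412 × 583 mm
L2: ⌊583/2⌋ × 412 = 291 × 412 mm
L3: ⌊412/2⌋ × 291 = 206 × 291 mm
L4: ⌊291/2⌋ × 206 = 145 × 206 mm
L5: ⌊206/2⌋ × 145 = 103 × 145 mm

103 × 145 mm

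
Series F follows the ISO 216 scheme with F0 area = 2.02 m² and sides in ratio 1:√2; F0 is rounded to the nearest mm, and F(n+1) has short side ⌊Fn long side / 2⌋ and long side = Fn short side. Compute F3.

Let F0's short side be w mm. w · w√2 = 2.02 m² = 2,020,000 mm², so w ≈ 1195.1 mm and w√2 ≈ 1690.2 mm → F0 = 1195 × 1690 mm.
F1: ⌊1690/2⌋ × 1195 = 845 × 1195 mm
F2: ⌊1195/2⌋ × 845 = 597 × 845 mm
F3: ⌊845/2⌋ × 597 = 422 × 597 mm

422 × 597 mm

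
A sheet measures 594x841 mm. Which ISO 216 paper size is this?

A1 (594 × 841 mm)

Aspect ratio 841/594 ≈ 1.416 — close to the ISO √2 ≈ 1.414.
In the A-series (A0 area = 1 m²): A1 = 594 × 841 mm.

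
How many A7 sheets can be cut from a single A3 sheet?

16

A3 = 297 × 420 mm; A7 = 74 × 105 mm.
Each halving step doubles the count; 4 steps from A3 to A7.
2^4 = 16.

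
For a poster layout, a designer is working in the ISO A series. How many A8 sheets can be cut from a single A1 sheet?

128

A1 = 594 × 841 mm; A8 = 52 × 74 mm.
Each halving step doubles the count; 7 steps from A1 to A8.
2^7 = 128.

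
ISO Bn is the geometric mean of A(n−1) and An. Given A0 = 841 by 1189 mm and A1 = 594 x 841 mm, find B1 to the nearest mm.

Short side: √(841 · 594) = √499554 ≈ 706.8 → 707 mm
Long side: √(1189 · 841) = √999949 ≈ 1000.0 → 1000 mm

707 × 1000 mm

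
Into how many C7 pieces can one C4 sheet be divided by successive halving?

8

C4 = 229 × 324 mm; C7 = 81 × 114 mm.
Each halving step doubles the count; 3 steps from C4 to C7.
2^3 = 8.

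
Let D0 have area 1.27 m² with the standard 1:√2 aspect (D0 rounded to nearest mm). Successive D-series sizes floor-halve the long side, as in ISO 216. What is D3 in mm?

335 × 474 mm

Let D0's short side be w mm. w · w√2 = 1.27 m² = 1,270,000 mm², so w ≈ 947.6 mm and w√2 ≈ 1340.2 mm → D0 = 948 × 1340 mm.
D1: ⌊1340/2⌋ × 948 = 670 × 948 mm
D2: ⌊948/2⌋ × 670 = 474 × 670 mm
D3: ⌊670/2⌋ × 474 = 335 × 474 mm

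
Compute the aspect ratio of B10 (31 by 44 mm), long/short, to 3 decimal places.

1.419

44 / 31 = 1.419
ISO 216 targets √2 ≈ 1.414; the +0.005 deviation is from mm rounding.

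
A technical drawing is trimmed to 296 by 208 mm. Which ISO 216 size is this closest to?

A4 (210 × 297 mm)

Aspect ratio 296/208 ≈ 1.423 — close to the ISO √2 ≈ 1.414.
In the A-series (A0 area = 1 m²): A4 = 210 × 297 mm.
Off by 3 mm total — nearest standard size.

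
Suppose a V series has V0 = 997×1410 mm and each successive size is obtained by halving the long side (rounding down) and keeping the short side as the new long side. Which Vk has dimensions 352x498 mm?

V0: 997 × 1410 mm
V1: 705 × 997 mm
V2: 498 × 705 mm
V3: 352 × 498 mm
V4: 249 × 352 mm
→ matches V3.

V3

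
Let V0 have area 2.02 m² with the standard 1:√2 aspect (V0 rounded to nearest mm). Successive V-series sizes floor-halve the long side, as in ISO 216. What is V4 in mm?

298 × 422 mm

Let V0's short side be w mm. w · w√2 = 2.02 m² = 2,020,000 mm², so w ≈ 1195.1 mm and w√2 ≈ 1690.2 mm → V0 = 1195 × 1690 mm.
V1: ⌊1690/2⌋ × 1195 = 845 × 1195 mm
V2: ⌊1195/2⌋ × 845 = 597 × 845 mm
V3: ⌊845/2⌋ × 597 = 422 × 597 mm
V4: ⌊597/2⌋ × 422 = 298 × 422 mm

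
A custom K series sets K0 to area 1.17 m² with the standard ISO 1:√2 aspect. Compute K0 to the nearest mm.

910 × 1286 mm

Let the short side be w mm. Then w · w√2 = 1.17 m² = 1,170,000 mm².
w² = 1,170,000/√2, so w ≈ 909.6 mm; long side = w√2 ≈ 1286.3 mm.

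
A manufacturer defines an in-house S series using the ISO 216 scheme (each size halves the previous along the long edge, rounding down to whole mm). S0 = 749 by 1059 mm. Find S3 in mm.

S1: ⌊1059/2⌋ × 749 = 529 × 749 mm
S2: ⌊749/2⌋ × 529 = 374 × 529 mm
S3: ⌊529/2⌋ × 374 = 264 × 374 mm

264 × 374 mm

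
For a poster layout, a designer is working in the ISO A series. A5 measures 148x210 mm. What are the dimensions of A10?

A6: ⌊210/2⌋ × 148 = 105 × 148 mm
A7: ⌊148/2⌋ × 105 = 74 × 105 mm
A8: ⌊105/2⌋ × 74 = 52 × 74 mm
A9: ⌊74/2⌋ × 52 = 37 × 52 mm
A10: ⌊52/2⌋ × 37 = 26 × 37 mm

26 × 37 mm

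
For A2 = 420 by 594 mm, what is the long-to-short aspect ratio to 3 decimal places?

1.414

594 / 420 = 1.414
Matches √2 ≈ 1.414 — the ISO 216 defining ratio.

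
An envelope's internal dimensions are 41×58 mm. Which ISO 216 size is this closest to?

C9 (40 × 57 mm)

Aspect ratio 58/41 ≈ 1.415 — close to the ISO √2 ≈ 1.414.
In the C-series (envelope sizes, between A and B): C9 = 40 × 57 mm.
Off by 2 mm total — nearest standard size.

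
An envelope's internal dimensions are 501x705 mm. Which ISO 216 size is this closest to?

Aspect ratio 705/501 ≈ 1.407 — close to the ISO √2 ≈ 1.414.
In the B-series (B0 = 1000 × 1414 mm): B2 = 500 × 707 mm.
Off by 3 mm total — nearest standard size.

B2 (500 × 707 mm)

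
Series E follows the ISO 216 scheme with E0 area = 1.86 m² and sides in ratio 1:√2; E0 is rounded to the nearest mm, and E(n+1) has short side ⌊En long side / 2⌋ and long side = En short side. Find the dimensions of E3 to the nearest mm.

Let E0's short side be w mm. w · w√2 = 1.86 m² = 1,860,000 mm², so w ≈ 1146.8 mm and w√2 ≈ 1621.9 mm → E0 = 1147 × 1622 mm.
E1: ⌊1622/2⌋ × 1147 = 811 × 1147 mm
E2: ⌊1147/2⌋ × 811 = 573 × 811 mm
E3: ⌊811/2⌋ × 573 = 405 × 573 mm

405 × 573 mm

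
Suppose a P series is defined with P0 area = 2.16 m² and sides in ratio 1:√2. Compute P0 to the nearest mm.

1236 × 1748 mm

Let the short side be w mm. Then w · w√2 = 2.16 m² = 2,160,000 mm².
w² = 2,160,000/√2, so w ≈ 1235.9 mm; long side = w√2 ≈ 1747.8 mm.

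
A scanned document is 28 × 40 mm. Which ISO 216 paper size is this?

C10 (28 × 40 mm)

Aspect ratio 40/28 ≈ 1.429 — close to the ISO √2 ≈ 1.414.
In the C-series (envelope sizes, between A and B): C10 = 28 × 40 mm.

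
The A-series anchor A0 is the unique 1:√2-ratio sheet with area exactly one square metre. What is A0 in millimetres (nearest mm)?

841 × 1189 mm

Let the short side be w mm. Then the long side is w√2 and w · w√2 = 10⁶ mm².
w² = 10⁶/√2, so w = 1000 / 2^(1/4) ≈ 840.9 mm; long side = 1000 · 2^(1/4) ≈ 1189.2 mm.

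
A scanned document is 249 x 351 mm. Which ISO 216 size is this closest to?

Aspect ratio 351/249 ≈ 1.410 — close to the ISO √2 ≈ 1.414.
In the B-series (B0 = 1000 × 1414 mm): B4 = 250 × 353 mm.
Off by 3 mm total — nearest standard size.

B4 (250 × 353 mm)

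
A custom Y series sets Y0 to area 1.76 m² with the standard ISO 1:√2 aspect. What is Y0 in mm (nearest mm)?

1116 × 1578 mm

Let the short side be w mm. Then w · w√2 = 1.76 m² = 1,760,000 mm².
w² = 1,760,000/√2, so w ≈ 1115.6 mm; long side = w√2 ≈ 1577.7 mm.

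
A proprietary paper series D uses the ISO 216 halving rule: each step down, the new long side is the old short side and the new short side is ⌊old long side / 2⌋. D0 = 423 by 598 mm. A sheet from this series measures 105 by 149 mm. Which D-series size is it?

D0: 423 × 598 mm
D1: 299 × 423 mm
D2: 211 × 299 mm
D3: 149 × 211 mm
D4: 105 × 149 mm
D5: 74 × 105 mm
→ matches D4.

D4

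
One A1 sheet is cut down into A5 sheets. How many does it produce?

Each ISO step halves the sheet: 1 × A1 → 2 × A2 → 4 × A3 → 8 × A4 → …
From A1 to A5 is 4 halving steps: 2^4 = 16.

16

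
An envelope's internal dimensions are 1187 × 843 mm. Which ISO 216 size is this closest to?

A0 (841 × 1189 mm)

Aspect ratio 1187/843 ≈ 1.408 — close to the ISO √2 ≈ 1.414.
In the A-series (A0 area = 1 m²): A0 = 841 × 1189 mm.
Off by 4 mm total — nearest standard size.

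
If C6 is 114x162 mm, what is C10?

28 × 40 mm

C7: ⌊162/2⌋ × 114 = 81 × 114 mm
C8: ⌊114/2⌋ × 81 = 57 × 81 mm
C9: ⌊81/2⌋ × 57 = 40 × 57 mm
C10: ⌊57/2⌋ × 40 = 28 × 40 mm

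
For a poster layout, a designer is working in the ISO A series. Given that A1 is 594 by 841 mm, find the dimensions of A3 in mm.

A2: ⌊841/2⌋ × 594 = 420 × 594 mm
A3: ⌊594/2⌋ × 420 = 297 × 420 mm

297 × 420 mm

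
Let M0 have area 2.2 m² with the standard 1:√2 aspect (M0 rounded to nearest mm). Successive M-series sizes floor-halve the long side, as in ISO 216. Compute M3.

Let M0's short side be w mm. w · w√2 = 2.2 m² = 2,200,000 mm², so w ≈ 1247.3 mm and w√2 ≈ 1763.9 mm → M0 = 1247 × 1764 mm.
M1: ⌊1764/2⌋ × 1247 = 882 × 1247 mm
M2: ⌊1247/2⌋ × 882 = 623 × 882 mm
M3: ⌊882/2⌋ × 623 = 441 × 623 mm

441 × 623 mm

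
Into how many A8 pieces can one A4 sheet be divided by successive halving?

16

Each ISO step halves the sheet: 1 × A4 → 2 × A5 → 4 × A6 → 8 × A7 → …
From A4 to A8 is 4 halving steps: 2^4 = 16.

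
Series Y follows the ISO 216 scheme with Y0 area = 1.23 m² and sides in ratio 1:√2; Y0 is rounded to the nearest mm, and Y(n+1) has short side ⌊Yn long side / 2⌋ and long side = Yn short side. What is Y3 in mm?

Let Y0's short side be w mm. w · w√2 = 1.23 m² = 1,230,000 mm², so w ≈ 932.6 mm and w√2 ≈ 1318.9 mm → Y0 = 933 × 1319 mm.
Y1: ⌊1319/2⌋ × 933 = 659 × 933 mm
Y2: ⌊933/2⌋ × 659 = 466 × 659 mm
Y3: ⌊659/2⌋ × 466 = 329 × 466 mm

329 × 466 mm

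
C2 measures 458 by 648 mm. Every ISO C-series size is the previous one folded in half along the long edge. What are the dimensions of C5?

C3: ⌊648/2⌋ × 458 = 324 × 458 mm
C4: ⌊458/2⌋ × 324 = 229 × 324 mm
C5: ⌊324/2⌋ × 229 = 162 × 229 mm

162 × 229 mm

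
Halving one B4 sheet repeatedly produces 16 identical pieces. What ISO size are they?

B8

16 = 2^4, so 4 halving steps.
B4 → B5 → … → B8 after 4 steps.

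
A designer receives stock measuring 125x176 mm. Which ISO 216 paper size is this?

B6 (125 × 176 mm)

Aspect ratio 176/125 ≈ 1.408 — close to the ISO √2 ≈ 1.414.
In the B-series (B0 = 1000 × 1414 mm): B6 = 125 × 176 mm.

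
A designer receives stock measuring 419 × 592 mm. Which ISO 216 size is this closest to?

Aspect ratio 592/419 ≈ 1.413 — close to the ISO √2 ≈ 1.414.
In the A-series (A0 area = 1 m²): A2 = 420 × 594 mm.
Off by 3 mm total — nearest standard size.

A2 (420 × 594 mm)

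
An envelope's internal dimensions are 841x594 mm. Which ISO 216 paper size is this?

A1 (594 × 841 mm)

Aspect ratio 841/594 ≈ 1.416 — close to the ISO √2 ≈ 1.414.
In the A-series (A0 area = 1 m²): A1 = 594 × 841 mm.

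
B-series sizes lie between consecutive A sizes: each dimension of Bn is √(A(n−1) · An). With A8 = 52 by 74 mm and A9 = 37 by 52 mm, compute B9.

Short side: √(52 · 37) = √1924 ≈ 43.9 → 44 mm
Long side: √(74 · 52) = √3848 ≈ 62.0 → 62 mm

44 × 62 mm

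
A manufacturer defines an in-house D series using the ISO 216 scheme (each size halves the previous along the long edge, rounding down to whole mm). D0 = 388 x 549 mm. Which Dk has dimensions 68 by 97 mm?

D0: 388 × 549 mm
D1: 274 × 388 mm
D2: 194 × 274 mm
D3: 137 × 194 mm
D4: 97 × 137 mm
D5: 68 × 97 mm
D6: 48 × 68 mm
→ matches D5.

D5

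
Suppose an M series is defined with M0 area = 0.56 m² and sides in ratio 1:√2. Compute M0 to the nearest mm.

Let the short side be w mm. Then w · w√2 = 0.56 m² = 560,000 mm².
w² = 560,000/√2, so w ≈ 629.3 mm; long side = w√2 ≈ 889.9 mm.

629 × 890 mm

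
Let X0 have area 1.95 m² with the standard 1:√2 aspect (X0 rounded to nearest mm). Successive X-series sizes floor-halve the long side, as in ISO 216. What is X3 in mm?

Let X0's short side be w mm. w · w√2 = 1.95 m² = 1,950,000 mm², so w ≈ 1174.2 mm and w√2 ≈ 1660.6 mm → X0 = 1174 × 1661 mm.
X1: ⌊1661/2⌋ × 1174 = 830 × 1174 mm
X2: ⌊1174/2⌋ × 830 = 587 × 830 mm
X3: ⌊830/2⌋ × 587 = 415 × 587 mm

415 × 587 mm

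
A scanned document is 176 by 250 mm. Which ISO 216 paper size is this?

B5 (176 × 250 mm)

Aspect ratio 250/176 ≈ 1.420 — close to the ISO √2 ≈ 1.414.
In the B-series (B0 = 1000 × 1414 mm): B5 = 176 × 250 mm.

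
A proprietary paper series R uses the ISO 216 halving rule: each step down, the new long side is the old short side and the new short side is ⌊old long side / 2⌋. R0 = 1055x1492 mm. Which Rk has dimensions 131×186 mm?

R0: 1055 × 1492 mm
R1: 746 × 1055 mm
R2: 527 × 746 mm
R3: 373 × 527 mm
R4: 263 × 373 mm
R5: 186 × 263 mm
R6: 131 × 186 mm
R7: 93 × 131 mm
→ matches R6.

R6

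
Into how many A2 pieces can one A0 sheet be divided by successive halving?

A0 = 841 × 1189 mm; A2 = 420 × 594 mm.
Each halving step doubles the count; 2 steps from A0 to A2.
2^2 = 4.

4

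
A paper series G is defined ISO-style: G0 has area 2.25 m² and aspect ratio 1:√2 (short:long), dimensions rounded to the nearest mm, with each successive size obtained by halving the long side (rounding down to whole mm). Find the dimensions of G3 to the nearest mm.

Let G0's short side be w mm. w · w√2 = 2.25 m² = 2,250,000 mm², so w ≈ 1261.3 mm and w√2 ≈ 1783.8 mm → G0 = 1261 × 1784 mm.
G1: ⌊1784/2⌋ × 1261 = 892 × 1261 mm
G2: ⌊1261/2⌋ × 892 = 630 × 892 mm
G3: ⌊892/2⌋ × 630 = 446 × 630 mm

446 × 630 mm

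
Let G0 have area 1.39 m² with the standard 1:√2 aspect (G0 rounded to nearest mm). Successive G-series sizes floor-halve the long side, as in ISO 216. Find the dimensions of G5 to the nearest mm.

Let G0's short side be w mm. w · w√2 = 1.39 m² = 1,390,000 mm², so w ≈ 991.4 mm and w√2 ≈ 1402.1 mm → G0 = 991 × 1402 mm.
G1: ⌊1402/2⌋ × 991 = 701 × 991 mm
G2: ⌊991/2⌋ × 701 = 495 × 701 mm
G3: ⌊701/2⌋ × 495 = 350 × 495 mm
G4: ⌊495/2⌋ × 350 = 247 × 350 mm
G5: ⌊350/2⌋ × 247 = 175 × 247 mm

175 × 247 mm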